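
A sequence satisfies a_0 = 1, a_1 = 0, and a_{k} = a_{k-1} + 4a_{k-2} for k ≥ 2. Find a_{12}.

The ordinary generating function has denominator 1 - t - 4t^2.
Iterating the recurrence: a_0,…,a_{12} = 1, 0, 4, 4, 20, 36, 116, 260, 724, 1764, 4660, 11716, 30356.

30356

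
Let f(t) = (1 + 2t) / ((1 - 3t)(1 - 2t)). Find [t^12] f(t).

Partial fractions give a closed form: a_n = (5)·3^n + (-4)·2^n.
At n = 12: a_12 = 2640821.

2640821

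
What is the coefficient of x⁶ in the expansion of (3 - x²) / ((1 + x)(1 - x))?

The denominator gives the recurrence a_n = a_(n−2) for n ≥ 3; the numerator fixes a_0 = 3, a_1 = 0, a_2 = 2.
Iterating: 3, 0, 2, 0, 2, 0, 2, so a_6 = 2.

2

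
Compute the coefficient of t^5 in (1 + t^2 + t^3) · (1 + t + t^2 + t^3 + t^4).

(1 + t^2 + t^3) has coefficients 1,0,1,1 for degrees 0…3.
(1 + t + t^2 + t^3 + t^4) has coefficients 1,1,1,1,1,0 for degrees 0…5.
[t^5] = 1·0 + 1·1 + 1·1 = 2.

2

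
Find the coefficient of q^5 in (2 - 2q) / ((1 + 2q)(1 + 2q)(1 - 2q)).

The denominator gives the recurrence a_n = −2a_(n−1) + 4a_(n−2) + 8a_(n−3) for n ≥ 3; the numerator fixes a_0 = 2, a_1 = -6, a_2 = 20.
Iterating: 2, -6, 20, -48, 128, -288, so a_5 = -288.

-288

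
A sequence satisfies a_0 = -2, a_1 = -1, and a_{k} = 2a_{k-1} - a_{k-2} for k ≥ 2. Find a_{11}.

The ordinary generating function has denominator 1 - 2q + q^2.
Iterating the recurrence: a_0,…,a_{11} = -2, -1, 0, 1, 2, 3, 4, 5, 6, 7, 8, 9.

9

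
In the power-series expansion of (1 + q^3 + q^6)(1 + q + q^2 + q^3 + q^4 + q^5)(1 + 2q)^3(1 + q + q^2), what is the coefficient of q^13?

(1 + q^3 + q^6) has coefficients 1,0,0,1,0,0,1 for degrees 0…6.
(1 + q + q^2 + q^3 + q^4 + q^5) has coefficients 1,1,1,1,1,1,0,0,0,0,0,0,0,0 for degrees 0…13.
Multiplying by (1 + 2q)^3 gives running coefficients 1,7,19,27,27,27,26,20,8,0,0,0,0,0 for degrees 0…13.
Finally multiplying by (1 + q + q^2), the product of all factors after the first has coefficients 1,8,27,53,73,81,80,73,54,28,8,0,0,0 for degrees 0…13.
[q^13] = 1·0 + 1·8 + 1·73 = 81.

81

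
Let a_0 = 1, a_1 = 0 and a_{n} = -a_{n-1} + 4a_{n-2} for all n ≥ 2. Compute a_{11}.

The ordinary generating function has denominator 1 + x - 4x^2.
Iterating the recurrence: a_0,…,a_{11} = 1, 0, 4, -4, 20, -36, 116, -260, 724, -1764, 4660, -11716.

-11716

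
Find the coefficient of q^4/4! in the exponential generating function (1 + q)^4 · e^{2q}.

The EGF product rule gives c_4 = Σ_{k_1+k_2=4} C(4; k_1,k_2) · ∏ g_i(k_i), where (1+q)^4 gives the falling factorial (4)_k; e^{2q} gives (2)^k.
g_1(k) for k = 0…4: 1, 4, 12, 24, 24.
g_2(k) for k = 0…4: 1, 2, 4, 8, 16.
c_4 = Σ_k C(4,k)·g_1(k)·g_2(4−k) = 1·1·16 + 4·4·8 + 6·12·4 + 4·24·2 + 1·24·1 = 16 + 128 + 288 + 192 + 24 = 648.

648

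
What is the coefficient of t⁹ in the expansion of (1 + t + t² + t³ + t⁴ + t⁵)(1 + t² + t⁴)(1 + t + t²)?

(1 + t + t² + t³ + t⁴ + t⁵) has coefficients 1,1,1,1,1,1 for degrees 0…5.
(1 + t² + t⁴) has coefficients 1,0,1,0,1,0,0,0,0,0 for degrees 0…9.
Finally multiplying by (1 + t + t²), the product of all factors after the first has coefficients 1,1,2,1,2,1,1,0,0,0 for degrees 0…9.
[t⁹] = 1·0 + 1·0 + 1·0 + 1·1 + 1·1 + 1·2 = 4.

4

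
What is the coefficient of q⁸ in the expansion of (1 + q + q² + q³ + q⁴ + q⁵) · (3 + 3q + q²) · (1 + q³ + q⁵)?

14

(1 + q + q² + q³ + q⁴ + q⁵) has coefficients 1,1,1,1,1,1 for degrees 0…5.
(3 + 3q + q²) has coefficients 3,3,1,0,0,0,0,0,0 for degrees 0…8.
Finally multiplying by (1 + q³ + q⁵), the product of all factors after the first has coefficients 3,3,1,3,3,4,3,1,0 for degrees 0…8.
[q⁸] = 1·0 + 1·1 + 1·3 + 1·4 + 1·3 + 1·3 = 14.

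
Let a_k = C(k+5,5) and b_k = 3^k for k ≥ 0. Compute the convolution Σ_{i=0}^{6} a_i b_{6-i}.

7752

Write out a_i and b_{6-i} for i = 0,…,6 and sum the products.
Σ = 1·729 + 6·243 + 21·81 + 56·27 + 126·9 + 252·3 + 462·1 = 7752.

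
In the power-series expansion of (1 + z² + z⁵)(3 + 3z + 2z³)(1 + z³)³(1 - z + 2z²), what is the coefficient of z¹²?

-4

(1 + z² + z⁵) has coefficients 1,0,1,0,0,1 for degrees 0…5.
(3 + 3z + 2z³) has coefficients 3,3,0,2,0,0,0,0,0,0,0,0,0 for degrees 0…12.
Multiplying by (1 + z³)³ gives running coefficients 3,3,0,11,9,0,15,9,0,9,3,0,2 for degrees 0…12.
Finally multiplying by (1 - z + 2z²), the product of all factors after the first has coefficients 3,0,3,17,-2,13,33,-6,21,27,-6,15,8 for degrees 0…12.
[z¹²] = 1·8 + 1·(-6) + 1·(-6) = -4.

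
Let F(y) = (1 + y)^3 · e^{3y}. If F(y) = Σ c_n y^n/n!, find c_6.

15633

The EGF product rule gives c_6 = Σ_{k_1+k_2=6} C(6; k_1,k_2) · ∏ g_i(k_i), where (1+y)^3 gives the falling factorial (3)_k; e^{3y} gives (3)^k.
g_1(k) for k = 0…6: 1, 3, 6, 6, 0, 0, 0.
g_2(k) for k = 0…6: 1, 3, 9, 27, 81, 243, 729.
c_6 = Σ_k C(6,k)·g_1(k)·g_2(6−k) = 1·1·729 + 6·3·243 + 15·6·81 + 20·6·27 = 729 + 4374 + 7290 + 3240 = 15633.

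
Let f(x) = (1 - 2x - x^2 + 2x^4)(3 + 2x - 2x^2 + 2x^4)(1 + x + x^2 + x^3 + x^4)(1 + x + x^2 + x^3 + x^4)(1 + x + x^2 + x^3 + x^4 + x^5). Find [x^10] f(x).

-15

(1 - 2x - x^2 + 2x^4) has coefficients 1,-2,-1,0,2 for degrees 0…4.
(3 + 2x - 2x^2 + 2x^4) has coefficients 3,2,-2,0,2,0,0,0,0,0,0 for degrees 0…10.
Multiplying by (1 + x + x^2 + x^3 + x^4) gives running coefficients 3,5,3,3,5,2,0,2,2,0,0 for degrees 0…10.
Multiplying by (1 + x + x^2 + x^3 + x^4) gives running coefficients 3,8,11,14,19,18,13,12,11,6,4 for degrees 0…10.
Finally multiplying by (1 + x + x^2 + x^3 + x^4 + x^5), the product of all factors after the first has coefficients 3,11,22,36,55,73,83,87,87,79,64 for degrees 0…10.
[x^10] = 1·64 − 2·79 − 1·87 + 2·83 = -15.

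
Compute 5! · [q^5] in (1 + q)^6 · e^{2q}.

The EGF product rule gives c_5 = Σ_{k_1+k_2=5} C(5; k_1,k_2) · ∏ g_i(k_i), where (1+q)^6 gives the falling factorial (6)_k; e^{2q} gives (2)^k.
g_1(k) for k = 0…5: 1, 6, 30, 120, 360, 720.
g_2(k) for k = 0…5: 1, 2, 4, 8, 16, 32.
c_5 = Σ_k C(5,k)·g_1(k)·g_2(5−k) = 1·1·32 + 5·6·16 + 10·30·8 + 10·120·4 + 5·360·2 + 1·720·1 = 32 + 480 + 2400 + 4800 + 3600 + 720 = 12032.

12032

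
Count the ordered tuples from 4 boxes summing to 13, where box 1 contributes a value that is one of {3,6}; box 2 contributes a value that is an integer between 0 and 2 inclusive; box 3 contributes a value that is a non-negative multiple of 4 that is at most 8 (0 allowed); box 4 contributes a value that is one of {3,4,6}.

4

The generating function for the choices is (y³ + y⁶)·(1 + y + y²)·(1 + y⁴ + y⁸)·(y³ + y⁴ + y⁶); the count is [y¹³].
(y³ + y⁶) has coefficients 0,0,0,1,0,0,1 for degrees 0…6.
(1 + y + y²) has coefficients 1,1,1,0,0,0,0,0,0,0,0,0,0,0 for degrees 0…13.
Multiplying by (1 + y⁴ + y⁸) gives running coefficients 1,1,1,0,1,1,1,0,1,1,1,0,0,0 for degrees 0…13.
Finally multiplying by (y³ + y⁴ + y⁶), the product of all factors after the first has coefficients 0,0,0,1,2,2,2,2,3,2,2,2,3,2 for degrees 0…13.
[y¹³] = 1·2 + 1·2 = 4.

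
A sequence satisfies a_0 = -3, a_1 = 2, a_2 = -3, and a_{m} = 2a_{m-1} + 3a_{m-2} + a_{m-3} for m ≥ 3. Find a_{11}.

-32653

The ordinary generating function has denominator 1 - 2x - 3x^2 - x^3.
Iterating the recurrence: a_0,…,a_{11} = -3, 2, -3, -3, -13, -38, -118, -363, -1118, -3443, -10603, -32653.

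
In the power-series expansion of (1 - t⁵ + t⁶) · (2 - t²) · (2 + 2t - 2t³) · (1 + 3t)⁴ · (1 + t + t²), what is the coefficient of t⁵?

(1 - t⁵ + t⁶) has coefficients 1,0,0,0,0,-1 for degrees 0…5.
(2 - t²) has coefficients 2,0,-1,0,0,0 for degrees 0…5.
Multiplying by (2 + 2t - 2t³) gives running coefficients 4,4,-2,-6,0,2 for degrees 0…5.
Multiplying by (1 + 3t)⁴ gives running coefficients 4,52,262,618,576,-214 for degrees 0…5.
Finally multiplying by (1 + t + t²), the product of all factors after the first has coefficients 4,56,318,932,1456,980 for degrees 0…5.
[t⁵] = 1·980 − 1·4 = 976.

976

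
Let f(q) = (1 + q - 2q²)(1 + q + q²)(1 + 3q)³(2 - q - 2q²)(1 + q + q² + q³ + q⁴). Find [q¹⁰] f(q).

(1 + q - 2q²) has coefficients 1,1,-2 for degrees 0…2.
(1 + q + q²) has coefficients 1,1,1,0,0,0,0,0,0,0,0 for degrees 0…10.
Multiplying by (1 + 3q)³ gives running coefficients 1,10,37,63,54,27,0,0,0,0,0 for degrees 0…10.
Multiplying by (2 - q - 2q²) gives running coefficients 2,19,62,69,-29,-126,-135,-54,0,0,0 for degrees 0…10.
Finally multiplying by (1 + q + q² + q³ + q⁴), the product of all factors after the first has coefficients 2,21,83,152,123,-5,-159,-275,-344,-315,-189 for degrees 0…10.
[q¹⁰] = 1·(-189) + 1·(-315) − 2·(-344) = 184.

184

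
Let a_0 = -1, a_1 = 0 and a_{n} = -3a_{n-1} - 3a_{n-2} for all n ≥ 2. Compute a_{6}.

27

The ordinary generating function has denominator 1 + 3q + 3q^2.
Iterating the recurrence: a_0,…,a_{6} = -1, 0, 3, -9, 18, -27, 27.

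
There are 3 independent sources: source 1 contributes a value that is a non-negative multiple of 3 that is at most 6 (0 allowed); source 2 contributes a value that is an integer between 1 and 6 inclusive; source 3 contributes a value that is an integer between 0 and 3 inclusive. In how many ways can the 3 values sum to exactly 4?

The generating function for the choices is (1 + t^3 + t^6)·(t + t^2 + t^3 + t^4 + t^5 + t^6)·(1 + t + t^2 + t^3); the count is [t^4].
(1 + t^3 + t^6) has coefficients 1,0,0,1,0 for degrees 0…4.
(t + t^2 + t^3 + t^4 + t^5 + t^6) has coefficients 0,1,1,1,1 for degrees 0…4.
Finally multiplying by (1 + t + t^2 + t^3), the product of all factors after the first has coefficients 0,1,2,3,4 for degrees 0…4.
[t^4] = 1·4 + 1·1 = 5.

5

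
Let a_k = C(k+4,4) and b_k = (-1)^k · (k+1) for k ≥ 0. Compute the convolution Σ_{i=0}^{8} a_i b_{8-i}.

Write out a_i and b_{8-i} for i = 0,…,8 and sum the products.
Σ = 1·9 + 5·(-8) + 15·7 + 35·(-6) + 70·5 + 126·(-4) + 210·3 + 330·(-2) + 495·1 = 175.

175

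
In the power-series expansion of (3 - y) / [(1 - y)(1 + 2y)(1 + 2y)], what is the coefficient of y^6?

1074

The denominator gives the recurrence a_n = −3a_(n−1) + 4a_(n−3) for n ≥ 3; the numerator fixes a_0 = 3, a_1 = -10, a_2 = 30.
Iterating: 3, -10, 30, -78, 194, -462, 1074, so a_6 = 1074.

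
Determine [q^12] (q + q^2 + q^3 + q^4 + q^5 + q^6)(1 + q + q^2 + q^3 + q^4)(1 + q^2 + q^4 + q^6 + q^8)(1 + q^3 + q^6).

(q + q^2 + q^3 + q^4 + q^5 + q^6) has coefficients 0,1,1,1,1,1,1 for degrees 0…6.
(1 + q + q^2 + q^3 + q^4) has coefficients 1,1,1,1,1,0,0,0,0,0,0,0,0 for degrees 0…12.
Multiplying by (1 + q^2 + q^4 + q^6 + q^8) gives running coefficients 1,1,2,2,3,2,3,2,3,2,2,1,1 for degrees 0…12.
Finally multiplying by (1 + q^3 + q^6), the product of all factors after the first has coefficients 1,1,2,3,4,4,6,6,7,7,7,6,6 for degrees 0…12.
[q^12] = 1·6 + 1·7 + 1·7 + 1·7 + 1·6 + 1·6 = 39.

39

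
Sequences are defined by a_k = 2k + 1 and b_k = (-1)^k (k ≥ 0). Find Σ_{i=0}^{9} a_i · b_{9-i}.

10

The convolution is the x^9 coefficient of A(x)B(x).
Σ = 1·(-1) + 3·1 + 5·(-1) + 7·1 + 9·(-1) + 11·1 + 13·(-1) + 15·1 + 17·(-1) + 19·1 = 10.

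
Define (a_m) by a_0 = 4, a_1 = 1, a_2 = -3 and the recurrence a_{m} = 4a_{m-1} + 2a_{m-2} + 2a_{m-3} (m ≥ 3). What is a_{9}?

The ordinary generating function has denominator 1 - 4y - 2y^2 - 2y^3.
Iterating the recurrence: a_0,…,a_{9} = 4, 1, -3, -2, -12, -58, -260, -1180, -5356, -24304.

-24304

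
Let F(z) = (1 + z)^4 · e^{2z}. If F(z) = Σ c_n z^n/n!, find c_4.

648

The EGF product rule gives c_4 = Σ_{k_1+k_2=4} C(4; k_1,k_2) · ∏ g_i(k_i), where (1+z)^4 gives the falling factorial (4)_k; e^{2z} gives (2)^k.
g_1(k) for k = 0…4: 1, 4, 12, 24, 24.
g_2(k) for k = 0…4: 1, 2, 4, 8, 16.
c_4 = Σ_k C(4,k)·g_1(k)·g_2(4−k) = 1·1·16 + 4·4·8 + 6·12·4 + 4·24·2 + 1·24·1 = 16 + 128 + 288 + 192 + 24 = 648.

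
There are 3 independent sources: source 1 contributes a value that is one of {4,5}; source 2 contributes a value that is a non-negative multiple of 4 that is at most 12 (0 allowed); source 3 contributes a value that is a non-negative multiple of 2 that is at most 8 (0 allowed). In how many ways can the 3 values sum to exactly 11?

The generating function for the choices is (x⁴ + x⁵)·(1 + x⁴ + x⁸ + x¹²)·(1 + x² + x⁴ + x⁶ + x⁸); the count is [x¹¹].
(x⁴ + x⁵) has coefficients 0,0,0,0,1,1 for degrees 0…5.
(1 + x⁴ + x⁸ + x¹²) has coefficients 1,0,0,0,1,0,0,0,1,0,0,0 for degrees 0…11.
Finally multiplying by (1 + x² + x⁴ + x⁶ + x⁸), the product of all factors after the first has coefficients 1,0,1,0,2,0,2,0,3,0,2,0 for degrees 0…11.
[x¹¹] = 1·0 + 1·2 = 2.

2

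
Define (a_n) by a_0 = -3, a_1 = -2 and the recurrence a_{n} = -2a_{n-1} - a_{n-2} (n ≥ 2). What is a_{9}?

The ordinary generating function has denominator 1 + 2x + x^2.
Iterating the recurrence: a_0,…,a_{9} = -3, -2, 7, -12, 17, -22, 27, -32, 37, -42.

-42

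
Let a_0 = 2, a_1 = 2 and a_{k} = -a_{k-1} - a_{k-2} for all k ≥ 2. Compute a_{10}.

The ordinary generating function has denominator 1 + q + q^2.
Iterating the recurrence: a_0,…,a_{10} = 2, 2, -4, 2, 2, -4, 2, 2, -4, 2, 2.

2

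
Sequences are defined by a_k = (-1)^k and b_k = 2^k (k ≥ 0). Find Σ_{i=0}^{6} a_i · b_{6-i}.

Write out a_i and b_{6-i} for i = 0,…,6 and sum the products.
Σ = 1·64 − 1·32 + 1·16 − 1·8 + 1·4 − 1·2 + 1·1 = 43.

43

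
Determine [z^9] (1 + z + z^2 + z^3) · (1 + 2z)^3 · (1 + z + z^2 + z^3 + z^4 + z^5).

54

(1 + z + z^2 + z^3) has coefficients 1,1,1,1 for degrees 0…3.
(1 + 2z)^3 has coefficients 1,6,12,8,0,0,0,0,0,0 for degrees 0…9.
Finally multiplying by (1 + z + z^2 + z^3 + z^4 + z^5), the product of all factors after the first has coefficients 1,7,19,27,27,27,26,20,8,0 for degrees 0…9.
[z^9] = 1·0 + 1·8 + 1·20 + 1·26 = 54.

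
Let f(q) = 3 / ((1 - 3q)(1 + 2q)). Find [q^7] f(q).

3783

Partial fractions give a closed form: a_n = (9/5)·3^n + (6/5)·(-2)^n.
At n = 7: a_7 = 3783.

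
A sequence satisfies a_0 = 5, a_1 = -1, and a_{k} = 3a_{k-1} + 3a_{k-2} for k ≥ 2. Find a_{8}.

27540

The ordinary generating function has denominator 1 - 3y - 3y^2.
Iterating the recurrence: a_0,…,a_{8} = 5, -1, 12, 33, 135, 504, 1917, 7263, 27540.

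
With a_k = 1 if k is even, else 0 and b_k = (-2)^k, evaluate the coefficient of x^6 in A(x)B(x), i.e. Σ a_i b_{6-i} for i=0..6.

Write out a_i and b_{6-i} for i = 0,…,6 and sum the products.
Σ = 1·64 + 0·(-32) + 1·16 + 0·(-8) + 1·4 + 0·(-2) + 1·1 = 85.

85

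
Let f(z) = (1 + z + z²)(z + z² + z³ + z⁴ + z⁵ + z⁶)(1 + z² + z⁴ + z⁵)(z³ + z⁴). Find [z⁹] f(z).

16

(1 + z + z²) has coefficients 1,1,1 for degrees 0…2.
(z + z² + z³ + z⁴ + z⁵ + z⁶) has coefficients 0,1,1,1,1,1,1,0,0,0 for degrees 0…9.
Multiplying by (1 + z² + z⁴ + z⁵) gives running coefficients 0,1,1,2,2,3,4,3,3,2 for degrees 0…9.
Finally multiplying by (z³ + z⁴), the product of all factors after the first has coefficients 0,0,0,0,1,2,3,4,5,7 for degrees 0…9.
[z⁹] = 1·7 + 1·5 + 1·4 = 16.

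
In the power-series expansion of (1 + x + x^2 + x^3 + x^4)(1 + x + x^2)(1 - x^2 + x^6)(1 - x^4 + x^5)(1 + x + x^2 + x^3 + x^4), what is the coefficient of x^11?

12

(1 + x + x^2 + x^3 + x^4) has coefficients 1,1,1,1,1 for degrees 0…4.
(1 + x + x^2) has coefficients 1,1,1,0,0,0,0,0,0,0,0,0 for degrees 0…11.
Multiplying by (1 - x^2 + x^6) gives running coefficients 1,1,0,-1,-1,0,1,1,1,0,0,0 for degrees 0…11.
Multiplying by (1 - x^4 + x^5) gives running coefficients 1,1,0,-1,-2,0,2,2,1,-1,-1,0 for degrees 0…11.
Finally multiplying by (1 + x + x^2 + x^3 + x^4), the product of all factors after the first has coefficients 1,2,2,1,-1,-2,-1,1,3,4,3,1 for degrees 0…11.
[x^11] = 1·1 + 1·3 + 1·4 + 1·3 + 1·1 = 12.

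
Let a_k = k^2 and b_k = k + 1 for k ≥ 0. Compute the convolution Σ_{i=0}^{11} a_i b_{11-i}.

Write out a_i and b_{11-i} for i = 0,…,11 and sum the products.
Σ = 0·12 + 1·11 + 4·10 + 9·9 + 16·8 + 25·7 + 36·6 + 49·5 + 64·4 + 81·3 + 100·2 + 121·1 = 1716.

1716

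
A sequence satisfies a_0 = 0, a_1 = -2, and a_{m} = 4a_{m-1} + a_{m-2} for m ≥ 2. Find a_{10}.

-832040

The ordinary generating function has denominator 1 - 4x - x^2.
Iterating the recurrence: a_0,…,a_{10} = 0, -2, -8, -34, -144, -610, -2584, -10946, -46368, -196418, -832040.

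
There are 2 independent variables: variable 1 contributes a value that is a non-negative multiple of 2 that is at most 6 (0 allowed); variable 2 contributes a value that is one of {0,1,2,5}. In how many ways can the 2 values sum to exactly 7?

The generating function for the choices is (1 + q² + q⁴ + q⁶)·(1 + q + q² + q⁵); the count is [q⁷].
(1 + q² + q⁴ + q⁶) has coefficients 1,0,1,0,1,0,1 for degrees 0…6.
(1 + q + q² + q⁵) has coefficients 1,1,1,0,0,1,0,0 for degrees 0…7.
[q⁷] = 1·0 + 1·1 + 1·0 + 1·1 = 2.

2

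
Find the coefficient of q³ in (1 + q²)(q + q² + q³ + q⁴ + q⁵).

2

(1 + q²) has coefficients 1,0,1 for degrees 0…2.
(q + q² + q³ + q⁴ + q⁵) has coefficients 0,1,1,1 for degrees 0…3.
[q³] = 1·1 + 1·1 = 2.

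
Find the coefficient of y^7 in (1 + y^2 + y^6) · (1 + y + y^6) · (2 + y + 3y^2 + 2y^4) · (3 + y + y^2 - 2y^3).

(1 + y^2 + y^6) has coefficients 1,0,1,0,0,0,1 for degrees 0…6.
(1 + y + y^6) has coefficients 1,1,0,0,0,0,1,0 for degrees 0…7.
Multiplying by (2 + y + 3y^2 + 2y^4) gives running coefficients 2,3,4,3,2,2,2,1 for degrees 0…7.
Finally multiplying by (3 + y + y^2 - 2y^3), the product of all factors after the first has coefficients 6,11,17,12,7,3,4,3 for degrees 0…7.
[y^7] = 1·3 + 1·3 + 1·11 = 17.

17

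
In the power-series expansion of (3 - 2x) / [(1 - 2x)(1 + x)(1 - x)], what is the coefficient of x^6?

171

Partial fractions give a closed form: a_n = (8/3)·2^n + (5/6)·(-1)^n + (-1/2)·1^n.
At n = 6: a_6 = 171.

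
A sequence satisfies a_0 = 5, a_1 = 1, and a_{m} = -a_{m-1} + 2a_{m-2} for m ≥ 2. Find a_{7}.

The ordinary generating function has denominator 1 + z - 2z^2.
Iterating the recurrence: a_0,…,a_{7} = 5, 1, 9, -7, 25, -39, 89, -167.

-167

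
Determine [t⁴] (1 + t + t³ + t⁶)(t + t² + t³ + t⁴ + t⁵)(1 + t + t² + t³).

8

(1 + t + t³ + t⁶) has coefficients 1,1,0,1,0 for degrees 0…4.
(t + t² + t³ + t⁴ + t⁵) has coefficients 0,1,1,1,1 for degrees 0…4.
Finally multiplying by (1 + t + t² + t³), the product of all factors after the first has coefficients 0,1,2,3,4 for degrees 0…4.
[t⁴] = 1·4 + 1·3 + 1·1 = 8.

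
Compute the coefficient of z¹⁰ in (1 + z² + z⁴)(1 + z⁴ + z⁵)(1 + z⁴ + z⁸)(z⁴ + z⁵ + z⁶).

6

(1 + z² + z⁴) has coefficients 1,0,1,0,1 for degrees 0…4.
(1 + z⁴ + z⁵) has coefficients 1,0,0,0,1,1,0,0,0,0,0 for degrees 0…10.
Multiplying by (1 + z⁴ + z⁸) gives running coefficients 1,0,0,0,2,1,0,0,2,1,0 for degrees 0…10.
Finally multiplying by (z⁴ + z⁵ + z⁶), the product of all factors after the first has coefficients 0,0,0,0,1,1,1,0,2,3,3 for degrees 0…10.
[z¹⁰] = 1·3 + 1·2 + 1·1 = 6.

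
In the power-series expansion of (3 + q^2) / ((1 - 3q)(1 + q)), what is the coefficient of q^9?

45926

The denominator gives the recurrence a_n = 2a_(n−1) + 3a_(n−2) for n ≥ 3; the numerator fixes a_0 = 3, a_1 = 6, a_2 = 22.
Iterating: 3, 6, 22, 62, 190, 566, 1702, 5102, 15310, 45926, so a_9 = 45926.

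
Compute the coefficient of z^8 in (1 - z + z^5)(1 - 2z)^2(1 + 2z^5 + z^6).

0

(1 - z + z^5) has coefficients 1,-1,0,0,0,1 for degrees 0…5.
(1 - 2z)^2 has coefficients 1,-4,4,0,0,0,0,0,0 for degrees 0…8.
Finally multiplying by (1 + 2z^5 + z^6), the product of all factors after the first has coefficients 1,-4,4,0,0,2,-7,4,4 for degrees 0…8.
[z^8] = 1·4 − 1·4 + 1·0 = 0.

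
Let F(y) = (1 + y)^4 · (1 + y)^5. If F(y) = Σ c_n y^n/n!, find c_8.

362880

The EGF product rule gives c_8 = Σ_{k_1+k_2=8} C(8; k_1,k_2) · ∏ g_i(k_i), where (1+y)^4 gives the falling factorial (4)_k; (1+y)^5 gives the falling factorial (5)_k.
g_1(k) for k = 0…8: 1, 4, 12, 24, 24, 0, 0, 0, 0.
g_2(k) for k = 0…8: 1, 5, 20, 60, 120, 120, 0, 0, 0.
c_8 = Σ_k C(8,k)·g_1(k)·g_2(8−k) = 56·24·120 + 70·24·120 = 161280 + 201600 = 362880.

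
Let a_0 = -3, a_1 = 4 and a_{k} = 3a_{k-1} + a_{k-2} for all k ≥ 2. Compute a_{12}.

The ordinary generating function has denominator 1 - 3t - t^2.
Iterating the recurrence: a_0,…,a_{12} = -3, 4, 9, 31, 102, 337, 1113, 3676, 12141, 40099, 132438, 437413, 1444677.

1444677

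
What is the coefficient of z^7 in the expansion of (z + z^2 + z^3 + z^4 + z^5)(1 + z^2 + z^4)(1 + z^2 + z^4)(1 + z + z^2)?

(z + z^2 + z^3 + z^4 + z^5) has coefficients 0,1,1,1,1,1 for degrees 0…5.
(1 + z^2 + z^4) has coefficients 1,0,1,0,1,0,0,0 for degrees 0…7.
Multiplying by (1 + z^2 + z^4) gives running coefficients 1,0,2,0,3,0,2,0 for degrees 0…7.
Finally multiplying by (1 + z + z^2), the product of all factors after the first has coefficients 1,1,3,2,5,3,5,2 for degrees 0…7.
[z^7] = 1·5 + 1·3 + 1·5 + 1·2 + 1·3 = 18.

18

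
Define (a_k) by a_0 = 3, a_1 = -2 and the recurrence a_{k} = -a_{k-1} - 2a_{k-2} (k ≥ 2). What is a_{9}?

16

The ordinary generating function has denominator 1 + x + 2x^2.
Iterating the recurrence: a_0,…,a_{9} = 3, -2, -4, 8, 0, -16, 16, 16, -48, 16.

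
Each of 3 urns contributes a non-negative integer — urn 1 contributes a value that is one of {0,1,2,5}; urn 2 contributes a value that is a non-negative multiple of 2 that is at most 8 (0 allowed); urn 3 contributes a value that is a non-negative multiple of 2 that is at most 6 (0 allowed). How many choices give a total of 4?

5

The generating function for the choices is (1 + t + t^2 + t^5)·(1 + t^2 + t^4 + t^6 + t^8)·(1 + t^2 + t^4 + t^6); the count is [t^4].
(1 + t + t^2 + t^5) has coefficients 1,1,1,0,0 for degrees 0…4.
(1 + t^2 + t^4 + t^6 + t^8) has coefficients 1,0,1,0,1 for degrees 0…4.
Finally multiplying by (1 + t^2 + t^4 + t^6), the product of all factors after the first has coefficients 1,0,2,0,3 for degrees 0…4.
[t^4] = 1·3 + 1·0 + 1·2 = 5.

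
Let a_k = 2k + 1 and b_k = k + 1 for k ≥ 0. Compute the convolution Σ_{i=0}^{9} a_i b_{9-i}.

385

Write out a_i and b_{9-i} for i = 0,…,9 and sum the products.
Σ = 1·10 + 3·9 + 5·8 + 7·7 + 9·6 + 11·5 + 13·4 + 15·3 + 17·2 + 19·1 = 385.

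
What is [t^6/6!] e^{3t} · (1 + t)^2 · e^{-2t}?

The EGF product rule gives c_6 = Σ_{k_1+k_2+k_3=6} C(6; k_1,k_2,k_3) · ∏ g_i(k_i), where e^{3t} gives (3)^k; (1+t)^2 gives the falling factorial (2)_k; e^{-2t} gives (-2)^k.
g_1(k) for k = 0…6: 1, 3, 9, 27, 81, 243, 729.
g_2(k) for k = 0…6: 1, 2, 2, 0, 0, 0, 0.
g_3(k) for k = 0…6: 1, -2, 4, -8, 16, -32, 64.
First combine the last two factors: h(k) = Σ_j C(k,j)·g_2(j)·g_3(k−j) for k = 0…6: 1, 0, -2, 4, 0, -32, 160.
c_6 = Σ_k C(6,k)·g_1(k)·h(6−k) = 1·1·160 + 6·3·(-32) + 20·27·4 + 15·81·(-2) + 1·729·1 = 160 − 576 + 2160 − 2430 + 729 = 43.

43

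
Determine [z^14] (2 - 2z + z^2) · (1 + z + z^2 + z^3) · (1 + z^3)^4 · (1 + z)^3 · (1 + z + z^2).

(2 - 2z + z^2) has coefficients 2,-2,1 for degrees 0…2.
(1 + z + z^2 + z^3) has coefficients 1,1,1,1,0,0,0,0,0,0,0,0,0,0,0 for degrees 0…14.
Multiplying by (1 + z^3)^4 gives running coefficients 1,1,1,5,4,4,10,6,6,10,4,4,5,1,1 for degrees 0…14.
Multiplying by (1 + z)^3 gives running coefficients 1,4,7,12,23,32,39,52,58,56,58,52,39,32,23 for degrees 0…14.
Finally multiplying by (1 + z + z^2), the product of all factors after the first has coefficients 1,5,12,23,42,67,94,123,149,166,172,166,149,123,94 for degrees 0…14.
[z^14] = 2·94 − 2·123 + 1·149 = 91.

91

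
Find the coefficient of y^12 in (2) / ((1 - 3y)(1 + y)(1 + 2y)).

Partial fractions give a closed form: a_n = (9/10)·3^n + (-1/2)·(-1)^n + (8/5)·(-2)^n.
At n = 12: a_12 = 484850.

484850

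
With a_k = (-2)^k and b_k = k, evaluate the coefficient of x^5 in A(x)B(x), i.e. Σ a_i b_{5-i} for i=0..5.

9

Write out a_i and b_{5-i} for i = 0,…,5 and sum the products.
Σ = 1·5 − 2·4 + 4·3 − 8·2 + 16·1 − 32·0 = 9.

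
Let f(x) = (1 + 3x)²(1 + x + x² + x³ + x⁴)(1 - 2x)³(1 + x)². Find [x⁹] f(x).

(1 + 3x)² has coefficients 1,6,9 for degrees 0…2.
(1 + x + x² + x³ + x⁴) has coefficients 1,1,1,1,1,0,0,0,0,0 for degrees 0…9.
Multiplying by (1 - 2x)³ gives running coefficients 1,-5,7,-1,-1,-2,4,-8,0,0 for degrees 0…9.
Finally multiplying by (1 + x)², the product of all factors after the first has coefficients 1,-3,-2,8,4,-5,-1,-2,-12,-8 for degrees 0…9.
[x⁹] = 1·(-8) + 6·(-12) + 9·(-2) = -98.

-98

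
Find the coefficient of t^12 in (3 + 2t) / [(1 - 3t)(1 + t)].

1461463

The denominator gives the recurrence a_n = 2a_(n−1) + 3a_(n−2) for n ≥ 2; the numerator fixes a_0 = 3, a_1 = 8.
Iterating: 3, 8, 25, 74, 223, 668, 2005, 6014, 18043, 54128, 162385, 487154, 1461463, so a_12 = 1461463.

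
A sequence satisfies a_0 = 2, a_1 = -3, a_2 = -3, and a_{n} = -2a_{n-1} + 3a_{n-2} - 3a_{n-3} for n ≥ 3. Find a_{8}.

1917

The ordinary generating function has denominator 1 + 2y - 3y^2 + 3y^3.
Iterating the recurrence: a_0,…,a_{8} = 2, -3, -3, -9, 18, -54, 189, -594, 1917.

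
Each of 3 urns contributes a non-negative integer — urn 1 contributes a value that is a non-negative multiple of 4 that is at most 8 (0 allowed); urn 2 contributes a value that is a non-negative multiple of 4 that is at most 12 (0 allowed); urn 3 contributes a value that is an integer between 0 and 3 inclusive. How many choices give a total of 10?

The generating function for the choices is (1 + z⁴ + z⁸)·(1 + z⁴ + z⁸ + z¹²)·(1 + z + z² + z³); the count is [z¹⁰].
(1 + z⁴ + z⁸) has coefficients 1,0,0,0,1,0,0,0,1 for degrees 0…8.
(1 + z⁴ + z⁸ + z¹²) has coefficients 1,0,0,0,1,0,0,0,1,0,0 for degrees 0…10.
Finally multiplying by (1 + z + z² + z³), the product of all factors after the first has coefficients 1,1,1,1,1,1,1,1,1,1,1 for degrees 0…10.
[z¹⁰] = 1·1 + 1·1 + 1·1 = 3.

3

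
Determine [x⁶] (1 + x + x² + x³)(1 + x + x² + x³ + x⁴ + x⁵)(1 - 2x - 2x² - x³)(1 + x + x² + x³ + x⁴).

-54

(1 + x + x² + x³) has coefficients 1,1,1,1 for degrees 0…3.
(1 + x + x² + x³ + x⁴ + x⁵) has coefficients 1,1,1,1,1,1,0 for degrees 0…6.
Multiplying by (1 - 2x - 2x² - x³) gives running coefficients 1,-1,-3,-4,-4,-4,-5 for degrees 0…6.
Finally multiplying by (1 + x + x² + x³ + x⁴), the product of all factors after the first has coefficients 1,0,-3,-7,-11,-16,-20 for degrees 0…6.
[x⁶] = 1·(-20) + 1·(-16) + 1·(-11) + 1·(-7) = -54.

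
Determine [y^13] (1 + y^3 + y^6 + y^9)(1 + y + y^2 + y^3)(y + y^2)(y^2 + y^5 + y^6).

(1 + y^3 + y^6 + y^9) has coefficients 1,0,0,1,0,0,1,0,0,1 for degrees 0…9.
(1 + y + y^2 + y^3) has coefficients 1,1,1,1,0,0,0,0,0,0,0,0,0,0 for degrees 0…13.
Multiplying by (y + y^2) gives running coefficients 0,1,2,2,2,1,0,0,0,0,0,0,0,0 for degrees 0…13.
Finally multiplying by (y^2 + y^5 + y^6), the product of all factors after the first has coefficients 0,0,0,1,2,2,3,4,4,4,3,1,0,0 for degrees 0…13.
[y^13] = 1·0 + 1·3 + 1·4 + 1·2 = 9.

9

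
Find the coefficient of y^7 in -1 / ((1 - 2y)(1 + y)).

-85

The denominator gives the recurrence a_n = a_(n−1) + 2a_(n−2) for n ≥ 2; the numerator fixes a_0 = -1, a_1 = -1.
Iterating: -1, -1, -3, -5, -11, -21, -43, -85, so a_7 = -85.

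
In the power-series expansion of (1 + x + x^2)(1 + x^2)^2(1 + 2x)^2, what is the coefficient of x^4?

23

(1 + x + x^2) has coefficients 1,1,1 for degrees 0…2.
(1 + x^2)^2 has coefficients 1,0,2,0,1 for degrees 0…4.
Finally multiplying by (1 + 2x)^2, the product of all factors after the first has coefficients 1,4,6,8,9 for degrees 0…4.
[x^4] = 1·9 + 1·8 + 1·6 = 23.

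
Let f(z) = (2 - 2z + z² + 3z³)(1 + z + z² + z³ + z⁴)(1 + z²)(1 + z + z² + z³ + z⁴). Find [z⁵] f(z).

(2 - 2z + z² + 3z³) has coefficients 2,-2,1,3 for degrees 0…3.
(1 + z + z² + z³ + z⁴) has coefficients 1,1,1,1,1,0 for degrees 0…5.
Multiplying by (1 + z²) gives running coefficients 1,1,2,2,2,1 for degrees 0…5.
Finally multiplying by (1 + z + z² + z³ + z⁴), the product of all factors after the first has coefficients 1,2,4,6,8,8 for degrees 0…5.
[z⁵] = 2·8 − 2·8 + 1·6 + 3·4 = 18.

18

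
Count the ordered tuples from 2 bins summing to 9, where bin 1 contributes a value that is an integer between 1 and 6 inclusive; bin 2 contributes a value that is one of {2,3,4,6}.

The generating function for the choices is (t + t^2 + t^3 + t^4 + t^5 + t^6)·(t^2 + t^3 + t^4 + t^6); the count is [t^9].
(t + t^2 + t^3 + t^4 + t^5 + t^6) has coefficients 0,1,1,1,1,1,1 for degrees 0…6.
(t^2 + t^3 + t^4 + t^6) has coefficients 0,0,1,1,1,0,1,0,0,0 for degrees 0…9.
[t^9] = 1·0 + 1·0 + 1·1 + 1·0 + 1·1 + 1·1 = 3.

3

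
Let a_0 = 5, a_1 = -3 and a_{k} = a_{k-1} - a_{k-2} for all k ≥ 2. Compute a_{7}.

The ordinary generating function has denominator 1 - z + z^2.
Iterating the recurrence: a_0,…,a_{7} = 5, -3, -8, -5, 3, 8, 5, -3.

-3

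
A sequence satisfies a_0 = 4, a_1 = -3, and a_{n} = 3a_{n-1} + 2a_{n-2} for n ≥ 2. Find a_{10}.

-60037

The ordinary generating function has denominator 1 - 3t - 2t^2.
Iterating the recurrence: a_0,…,a_{10} = 4, -3, -1, -9, -29, -105, -373, -1329, -4733, -16857, -60037.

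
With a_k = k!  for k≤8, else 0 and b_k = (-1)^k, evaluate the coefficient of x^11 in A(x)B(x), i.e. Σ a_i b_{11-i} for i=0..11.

Write out a_i and b_{11-i} for i = 0,…,11 and sum the products.
Σ = 1·(-1) + 1·1 + 2·(-1) + 6·1 + 24·(-1) + 120·1 + 720·(-1) + 5040·1 + 40320·(-1) + 0·1 + 0·(-1) + 0·1 = -35900.

-35900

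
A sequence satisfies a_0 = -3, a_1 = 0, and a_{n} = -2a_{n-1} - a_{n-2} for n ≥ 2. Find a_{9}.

-24

The ordinary generating function has denominator 1 + 2x + x^2.
Iterating the recurrence: a_0,…,a_{9} = -3, 0, 3, -6, 9, -12, 15, -18, 21, -24.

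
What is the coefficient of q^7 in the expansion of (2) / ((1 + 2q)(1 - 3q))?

2522

The denominator gives the recurrence a_n = a_(n−1) + 6a_(n−2) for n ≥ 3; the numerator fixes a_0 = 2, a_1 = 2, a_2 = 14.
Iterating: 2, 2, 14, 26, 110, 266, 926, 2522, so a_7 = 2522.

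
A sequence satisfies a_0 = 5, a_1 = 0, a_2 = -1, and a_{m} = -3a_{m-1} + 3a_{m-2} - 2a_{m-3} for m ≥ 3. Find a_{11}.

-258445

The ordinary generating function has denominator 1 + 3z - 3z^2 + 2z^3.
Iterating the recurrence: a_0,…,a_{11} = 5, 0, -1, -7, 18, -73, 287, -1116, 4355, -16987, 66258, -258445.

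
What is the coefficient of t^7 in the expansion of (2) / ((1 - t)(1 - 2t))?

510

Partial fractions give a closed form: a_n = (-2)·1^n + (4)·2^n.
At n = 7: a_7 = 510.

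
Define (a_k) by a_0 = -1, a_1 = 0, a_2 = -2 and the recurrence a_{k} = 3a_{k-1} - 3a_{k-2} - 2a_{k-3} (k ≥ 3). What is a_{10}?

The ordinary generating function has denominator 1 - 3t + 3t^2 + 2t^3.
Iterating the recurrence: a_0,…,a_{10} = -1, 0, -2, -4, -6, -2, 20, 78, 178, 260, 90.

90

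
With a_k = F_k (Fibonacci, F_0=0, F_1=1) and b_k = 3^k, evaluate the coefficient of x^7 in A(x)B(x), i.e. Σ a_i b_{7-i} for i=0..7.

The convolution is the x^7 coefficient of A(x)B(x).
Σ = 0·2187 + 1·729 + 1·243 + 2·81 + 3·27 + 5·9 + 8·3 + 13·1 = 1297.

1297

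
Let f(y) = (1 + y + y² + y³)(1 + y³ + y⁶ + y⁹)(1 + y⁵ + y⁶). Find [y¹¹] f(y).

(1 + y + y² + y³) has coefficients 1,1,1,1 for degrees 0…3.
(1 + y³ + y⁶ + y⁹) has coefficients 1,0,0,1,0,0,1,0,0,1,0,0 for degrees 0…11.
Finally multiplying by (1 + y⁵ + y⁶), the product of all factors after the first has coefficients 1,0,0,1,0,1,2,0,1,2,0,1 for degrees 0…11.
[y¹¹] = 1·1 + 1·0 + 1·2 + 1·1 = 4.

4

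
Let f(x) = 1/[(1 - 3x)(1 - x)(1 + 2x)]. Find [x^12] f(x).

479389

The denominator gives the recurrence a_n = 2a_(n−1) + 5a_(n−2) − 6a_(n−3) for n ≥ 3; the numerator fixes a_0 = 1, a_1 = 2, a_2 = 9.
Iterating: 1, 2, 9, 22, 77, 210, 673, 1934, 5973, 17578, 53417, 158886, 479389, so a_12 = 479389.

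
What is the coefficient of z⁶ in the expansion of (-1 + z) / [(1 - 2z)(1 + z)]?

-22

Partial fractions give a closed form: a_n = (-1/3)·2^n + (-2/3)·(-1)^n.
At n = 6: a_6 = -22.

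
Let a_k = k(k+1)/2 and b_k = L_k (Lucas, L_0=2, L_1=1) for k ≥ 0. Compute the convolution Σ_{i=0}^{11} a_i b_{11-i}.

2086

The convolution is the t^11 coefficient of A(t)B(t).
Σ = 0·199 + 1·123 + 3·76 + 6·47 + 10·29 + 15·18 + 21·11 + 28·7 + 36·4 + 45·3 + 55·1 + 66·2 = 2086.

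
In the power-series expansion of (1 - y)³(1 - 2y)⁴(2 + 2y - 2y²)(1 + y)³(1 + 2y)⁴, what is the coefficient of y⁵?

294

(1 - y)³ has coefficients 1,-3,3,-1 for degrees 0…3.
(1 - 2y)⁴ has coefficients 1,-8,24,-32,16,0 for degrees 0…5.
Multiplying by (2 + 2y - 2y²) gives running coefficients 2,-14,30,0,-80,96 for degrees 0…5.
Multiplying by (1 + y)³ gives running coefficients 2,-8,-6,50,-4,-114 for degrees 0…5.
Finally multiplying by (1 + 2y)⁴, the product of all factors after the first has coefficients 2,8,-22,-126,28,734 for degrees 0…5.
[y⁵] = 1·734 − 3·28 + 3·(-126) − 1·(-22) = 294.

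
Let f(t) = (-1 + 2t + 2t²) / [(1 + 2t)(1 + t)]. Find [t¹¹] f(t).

6143

The denominator gives the recurrence a_n = −3a_(n−1) − 2a_(n−2) for n ≥ 3; the numerator fixes a_0 = -1, a_1 = 5, a_2 = -11.
Iterating: -1, 5, -11, 23, -47, 95, -191, 383, -767, 1535, -3071, 6143, so a_11 = 6143.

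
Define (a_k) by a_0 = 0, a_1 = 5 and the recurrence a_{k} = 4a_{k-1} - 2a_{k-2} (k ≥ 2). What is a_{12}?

The ordinary generating function has denominator 1 - 4z + 2z^2.
Iterating the recurrence: a_0,…,a_{12} = 0, 5, 20, 70, 240, 820, 2800, 9560, 32640, 111440, 380480, 1299040, 4435200.

4435200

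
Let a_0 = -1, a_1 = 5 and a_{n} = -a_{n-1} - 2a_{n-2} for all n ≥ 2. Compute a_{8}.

29

The ordinary generating function has denominator 1 + z + 2z^2.
Iterating the recurrence: a_0,…,a_{8} = -1, 5, -3, -7, 13, 1, -27, 25, 29.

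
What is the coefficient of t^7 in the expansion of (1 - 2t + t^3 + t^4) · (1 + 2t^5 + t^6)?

(1 - 2t + t^3 + t^4) has coefficients 1,-2,0,1,1 for degrees 0…4.
(1 + 2t^5 + t^6) has coefficients 1,0,0,0,0,2,1,0 for degrees 0…7.
[t^7] = 1·0 − 2·1 + 1·0 + 1·0 = -2.

-2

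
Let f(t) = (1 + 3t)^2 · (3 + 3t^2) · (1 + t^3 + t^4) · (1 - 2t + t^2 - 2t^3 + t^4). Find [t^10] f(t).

-15

(1 + 3t)^2 has coefficients 1,6,9 for degrees 0…2.
(3 + 3t^2) has coefficients 3,0,3,0,0,0,0,0,0,0,0 for degrees 0…10.
Multiplying by (1 + t^3 + t^4) gives running coefficients 3,0,3,3,3,3,3,0,0,0,0 for degrees 0…10.
Finally multiplying by (1 - 2t + t^2 - 2t^3 + t^4), the product of all factors after the first has coefficients 3,-6,6,-9,3,-6,-3,-6,0,-3,3 for degrees 0…10.
[t^10] = 1·3 + 6·(-3) + 9·0 = -15.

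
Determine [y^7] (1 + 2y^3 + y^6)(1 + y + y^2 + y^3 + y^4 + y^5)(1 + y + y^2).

(1 + 2y^3 + y^6) has coefficients 1,0,0,2,0,0,1 for degrees 0…6.
(1 + y + y^2 + y^3 + y^4 + y^5) has coefficients 1,1,1,1,1,1,0,0 for degrees 0…7.
Finally multiplying by (1 + y + y^2), the product of all factors after the first has coefficients 1,2,3,3,3,3,2,1 for degrees 0…7.
[y^7] = 1·1 + 2·3 + 1·2 = 9.

9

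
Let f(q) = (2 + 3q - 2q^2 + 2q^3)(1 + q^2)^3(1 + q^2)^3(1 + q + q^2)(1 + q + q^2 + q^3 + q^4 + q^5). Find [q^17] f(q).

93

(2 + 3q - 2q^2 + 2q^3) has coefficients 2,3,-2,2 for degrees 0…3.
(1 + q^2)^3 has coefficients 1,0,3,0,3,0,1,0,0,0,0,0,0,0,0,0,0,0 for degrees 0…17.
Multiplying by (1 + q^2)^3 gives running coefficients 1,0,6,0,15,0,20,0,15,0,6,0,1,0,0,0,0,0 for degrees 0…17.
Multiplying by (1 + q + q^2) gives running coefficients 1,1,7,6,21,15,35,20,35,15,21,6,7,1,1,0,0,0 for degrees 0…17.
Finally multiplying by (1 + q + q^2 + q^3 + q^4 + q^5), the product of all factors after the first has coefficients 1,2,9,15,36,51,85,104,132,141,141,132,104,85,51,36,15,9 for degrees 0…17.
[q^17] = 2·9 + 3·15 − 2·36 + 2·51 = 93.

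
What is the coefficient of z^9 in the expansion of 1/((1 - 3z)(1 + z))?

14762

The denominator gives the recurrence a_n = 2a_(n−1) + 3a_(n−2) for n ≥ 2; the numerator fixes a_0 = 1, a_1 = 2.
Iterating: 1, 2, 7, 20, 61, 182, 547, 1640, 4921, 14762, so a_9 = 14762.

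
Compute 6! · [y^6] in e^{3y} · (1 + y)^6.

173007

The EGF product rule gives c_6 = Σ_{k_1+k_2=6} C(6; k_1,k_2) · ∏ g_i(k_i), where e^{3y} gives (3)^k; (1+y)^6 gives the falling factorial (6)_k.
g_1(k) for k = 0…6: 1, 3, 9, 27, 81, 243, 729.
g_2(k) for k = 0…6: 1, 6, 30, 120, 360, 720, 720.
c_6 = Σ_k C(6,k)·g_1(k)·g_2(6−k) = 1·1·720 + 6·3·720 + 15·9·360 + 20·27·120 + 15·81·30 + 6·243·6 + 1·729·1 = 720 + 12960 + 48600 + 64800 + 36450 + 8748 + 729 = 173007.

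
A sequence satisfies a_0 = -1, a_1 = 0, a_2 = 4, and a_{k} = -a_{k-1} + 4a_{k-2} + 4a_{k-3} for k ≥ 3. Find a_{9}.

The ordinary generating function has denominator 1 + x - 4x^2 - 4x^3.
Iterating the recurrence: a_0,…,a_{9} = -1, 0, 4, -8, 24, -40, 104, -168, 424, -680.

-680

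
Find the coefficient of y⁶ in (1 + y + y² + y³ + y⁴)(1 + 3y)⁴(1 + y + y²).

754

(1 + y + y² + y³ + y⁴) has coefficients 1,1,1,1,1 for degrees 0…4.
(1 + 3y)⁴ has coefficients 1,12,54,108,81,0,0 for degrees 0…6.
Finally multiplying by (1 + y + y²), the product of all factors after the first has coefficients 1,13,67,174,243,189,81 for degrees 0…6.
[y⁶] = 1·81 + 1·189 + 1·243 + 1·174 + 1·67 = 754.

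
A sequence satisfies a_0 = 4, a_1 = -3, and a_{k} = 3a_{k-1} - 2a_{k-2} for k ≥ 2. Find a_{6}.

-437

The ordinary generating function has denominator 1 - 3y + 2y^2.
Iterating the recurrence: a_0,…,a_{6} = 4, -3, -17, -45, -101, -213, -437.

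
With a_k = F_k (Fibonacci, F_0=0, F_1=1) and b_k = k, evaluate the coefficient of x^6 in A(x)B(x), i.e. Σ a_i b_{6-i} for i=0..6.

Write out a_i and b_{6-i} for i = 0,…,6 and sum the products.
Σ = 0·6 + 1·5 + 1·4 + 2·3 + 3·2 + 5·1 + 8·0 = 26.

26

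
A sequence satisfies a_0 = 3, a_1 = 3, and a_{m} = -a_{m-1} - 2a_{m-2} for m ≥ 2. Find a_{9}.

-69

The ordinary generating function has denominator 1 + z + 2z^2.
Iterating the recurrence: a_0,…,a_{9} = 3, 3, -9, 3, 15, -21, -9, 51, -33, -69.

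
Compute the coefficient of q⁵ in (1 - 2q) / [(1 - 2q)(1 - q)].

Partial fractions give a closed form: a_n = (1)·1^n.
At n = 5: a_5 = 1.

1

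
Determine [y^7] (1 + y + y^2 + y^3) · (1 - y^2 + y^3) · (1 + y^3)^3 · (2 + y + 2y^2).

(1 + y + y^2 + y^3) has coefficients 1,1,1,1 for degrees 0…3.
(1 - y^2 + y^3) has coefficients 1,0,-1,1,0,0,0,0 for degrees 0…7.
Multiplying by (1 + y^3)^3 gives running coefficients 1,0,-1,4,0,-3,6,0 for degrees 0…7.
Finally multiplying by (2 + y + 2y^2), the product of all factors after the first has coefficients 2,1,0,7,2,2,9,0 for degrees 0…7.
[y^7] = 1·0 + 1·9 + 1·2 + 1·2 = 13.

13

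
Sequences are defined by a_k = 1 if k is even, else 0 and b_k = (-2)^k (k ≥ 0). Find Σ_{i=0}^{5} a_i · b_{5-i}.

-42

Write out a_i and b_{5-i} for i = 0,…,5 and sum the products.
Σ = 1·(-32) + 0·16 + 1·(-8) + 0·4 + 1·(-2) + 0·1 = -42.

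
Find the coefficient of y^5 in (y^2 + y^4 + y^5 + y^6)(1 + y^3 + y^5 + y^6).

(y^2 + y^4 + y^5 + y^6) has coefficients 0,0,1,0,1,1 for degrees 0…5.
(1 + y^3 + y^5 + y^6) has coefficients 1,0,0,1,0,1 for degrees 0…5.
[y^5] = 1·1 + 1·0 + 1·1 = 2.

2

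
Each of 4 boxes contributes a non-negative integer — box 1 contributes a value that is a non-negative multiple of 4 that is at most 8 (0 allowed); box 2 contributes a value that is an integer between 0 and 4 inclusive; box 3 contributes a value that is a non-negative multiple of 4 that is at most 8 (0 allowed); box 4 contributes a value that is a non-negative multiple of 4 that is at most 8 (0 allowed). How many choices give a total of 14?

7

The generating function for the choices is (1 + q⁴ + q⁸)·(1 + q + q² + q³ + q⁴)·(1 + q⁴ + q⁸)·(1 + q⁴ + q⁸); the count is [q¹⁴].
(1 + q⁴ + q⁸) has coefficients 1,0,0,0,1,0,0,0,1 for degrees 0…8.
(1 + q + q² + q³ + q⁴) has coefficients 1,1,1,1,1,0,0,0,0,0,0,0,0,0,0 for degrees 0…14.
Multiplying by (1 + q⁴ + q⁸) gives running coefficients 1,1,1,1,2,1,1,1,2,1,1,1,1,0,0 for degrees 0…14.
Finally multiplying by (1 + q⁴ + q⁸), the product of all factors after the first has coefficients 1,1,1,1,3,2,2,2,5,3,3,3,5,2,2 for degrees 0…14.
[q¹⁴] = 1·2 + 1·3 + 1·2 = 7.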